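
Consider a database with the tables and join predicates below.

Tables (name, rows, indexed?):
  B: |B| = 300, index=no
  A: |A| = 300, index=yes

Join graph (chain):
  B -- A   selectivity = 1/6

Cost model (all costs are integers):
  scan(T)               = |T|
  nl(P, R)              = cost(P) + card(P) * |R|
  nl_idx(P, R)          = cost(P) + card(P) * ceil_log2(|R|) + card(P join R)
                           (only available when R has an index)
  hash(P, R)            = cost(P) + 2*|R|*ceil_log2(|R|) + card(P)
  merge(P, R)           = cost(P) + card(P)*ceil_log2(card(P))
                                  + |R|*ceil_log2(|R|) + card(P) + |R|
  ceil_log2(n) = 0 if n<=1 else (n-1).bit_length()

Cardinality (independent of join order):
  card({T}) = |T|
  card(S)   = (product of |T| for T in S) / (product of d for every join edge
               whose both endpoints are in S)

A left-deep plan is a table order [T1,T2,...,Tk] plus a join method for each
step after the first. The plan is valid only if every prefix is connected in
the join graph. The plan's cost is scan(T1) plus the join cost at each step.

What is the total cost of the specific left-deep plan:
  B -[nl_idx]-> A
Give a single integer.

18000

step 1: scan B: cost=300, card=300
step 2: join A via nl_idx
    card(P join A) = 300*300/(6) = 15000
    cost = 300 + 300*9 + 15000 = 18000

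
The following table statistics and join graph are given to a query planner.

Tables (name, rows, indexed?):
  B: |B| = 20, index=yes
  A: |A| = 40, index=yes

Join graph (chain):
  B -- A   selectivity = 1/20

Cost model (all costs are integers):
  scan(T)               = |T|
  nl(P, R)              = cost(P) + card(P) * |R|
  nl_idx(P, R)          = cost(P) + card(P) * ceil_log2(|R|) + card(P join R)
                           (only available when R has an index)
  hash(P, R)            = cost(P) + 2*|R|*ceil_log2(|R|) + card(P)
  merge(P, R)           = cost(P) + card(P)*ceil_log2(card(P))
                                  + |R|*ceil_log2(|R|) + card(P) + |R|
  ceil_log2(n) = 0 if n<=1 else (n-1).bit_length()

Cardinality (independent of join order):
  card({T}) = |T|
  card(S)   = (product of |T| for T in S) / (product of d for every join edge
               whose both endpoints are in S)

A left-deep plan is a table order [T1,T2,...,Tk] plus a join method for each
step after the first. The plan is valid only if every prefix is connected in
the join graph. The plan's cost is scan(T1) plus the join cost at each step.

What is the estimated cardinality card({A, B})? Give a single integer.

40

Tables in S: A(40), B(20)
Edges inside S: B-A(d=20)
numerator = 40 * 20 = 800
denominator = 20 = 20
card(S) = 800 / 20 = 40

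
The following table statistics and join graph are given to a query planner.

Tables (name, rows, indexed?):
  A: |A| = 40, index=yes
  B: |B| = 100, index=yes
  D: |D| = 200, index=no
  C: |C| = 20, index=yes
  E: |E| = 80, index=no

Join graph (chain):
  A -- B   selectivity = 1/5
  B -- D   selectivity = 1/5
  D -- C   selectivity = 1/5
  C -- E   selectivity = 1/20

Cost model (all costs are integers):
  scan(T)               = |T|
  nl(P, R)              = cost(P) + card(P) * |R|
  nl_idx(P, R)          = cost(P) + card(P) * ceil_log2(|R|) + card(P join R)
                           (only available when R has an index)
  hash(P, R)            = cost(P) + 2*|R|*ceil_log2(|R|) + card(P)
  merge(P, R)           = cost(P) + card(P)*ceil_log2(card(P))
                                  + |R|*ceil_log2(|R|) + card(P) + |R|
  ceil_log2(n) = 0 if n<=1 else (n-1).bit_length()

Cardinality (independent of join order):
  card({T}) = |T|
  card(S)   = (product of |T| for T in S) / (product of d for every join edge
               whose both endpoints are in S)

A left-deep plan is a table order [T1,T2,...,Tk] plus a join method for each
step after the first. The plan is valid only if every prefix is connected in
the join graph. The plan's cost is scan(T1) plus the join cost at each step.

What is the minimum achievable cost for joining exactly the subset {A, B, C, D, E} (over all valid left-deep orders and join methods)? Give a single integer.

71600

Selinger DP over subsets of {A,B,C,D,E}:
  {A}: scan cost=40, card=40
  {B}: scan cost=100, card=100
  {D}: scan cost=200, card=200
  {C}: scan cost=20, card=20
  {E}: scan cost=80, card=80
  {AB}: card=800; try (A,hash)→680, (B,merge)→1120, (B,nl_idx)→1120, (A,merge)→1180, (B,hash)→1480, (A,nl_idx)→1500 …(+2); best=680 via (A,hash)
  {BD}: card=4000; try (B,hash)→1800, (D,merge)→2700, (B,merge)→2800, (D,hash)→3400, (B,nl_idx)→5600, (D,nl)→20100 …(+1); best=1800 via (B,hash)
  {CD}: card=800; try (C,hash)→600, (D,merge)→1940, (C,nl_idx)→2000, (C,merge)→2120, (D,hash)→3240, (D,nl)→4020 …(+1); best=600 via (C,hash)
  {CE}: card=80; try (C,hash)→360, (C,nl_idx)→560, (E,merge)→780, (C,merge)→840, (E,hash)→1160, (E,nl)→1620 …(+1); best=360 via (C,hash)
  {ABD}: card=32000; try (D,hash)→4680, (A,hash)→6280, (D,merge)→11280, (A,merge)→54080, (A,nl_idx)→57800, (D,nl)→160680 …(+1); best=4680 via (D,hash)
  {BCD}: card=16000; try (B,hash)→2800, (C,hash)→6000, (B,merge)→10200, (B,nl_idx)→22200, (C,nl_idx)→37800, (C,merge)→53920 …(+2); best=2800 via (B,hash)
  {CDE}: card=3200; try (E,hash)→2520, (D,merge)→2800, (D,hash)→3640, (E,merge)→10040, (D,nl)→16360, (E,nl)→64600; best=2520 via (E,hash)
  {ABCD}: card=128000; try (A,hash)→19280, (C,hash)→36880, (A,nl_idx)→226800, (A,merge)→243080, (C,nl_idx)→292680, (C,merge)→516800 …(+2); best=19280 via (A,hash)
  {BCDE}: card=64000; try (B,hash)→7120, (E,hash)→19920, (B,merge)→44920, (B,nl_idx)→88920, (E,merge)→243440, (B,nl)→322520 …(+1); best=7120 via (B,hash)
  {ABCDE}: card=512000; try (A,hash)→71600, (E,hash)→148400, (A,nl_idx)→903120, (A,merge)→1095400, (E,merge)→2323920, (A,nl)→2567120 …(+1); best=71600 via (A,hash)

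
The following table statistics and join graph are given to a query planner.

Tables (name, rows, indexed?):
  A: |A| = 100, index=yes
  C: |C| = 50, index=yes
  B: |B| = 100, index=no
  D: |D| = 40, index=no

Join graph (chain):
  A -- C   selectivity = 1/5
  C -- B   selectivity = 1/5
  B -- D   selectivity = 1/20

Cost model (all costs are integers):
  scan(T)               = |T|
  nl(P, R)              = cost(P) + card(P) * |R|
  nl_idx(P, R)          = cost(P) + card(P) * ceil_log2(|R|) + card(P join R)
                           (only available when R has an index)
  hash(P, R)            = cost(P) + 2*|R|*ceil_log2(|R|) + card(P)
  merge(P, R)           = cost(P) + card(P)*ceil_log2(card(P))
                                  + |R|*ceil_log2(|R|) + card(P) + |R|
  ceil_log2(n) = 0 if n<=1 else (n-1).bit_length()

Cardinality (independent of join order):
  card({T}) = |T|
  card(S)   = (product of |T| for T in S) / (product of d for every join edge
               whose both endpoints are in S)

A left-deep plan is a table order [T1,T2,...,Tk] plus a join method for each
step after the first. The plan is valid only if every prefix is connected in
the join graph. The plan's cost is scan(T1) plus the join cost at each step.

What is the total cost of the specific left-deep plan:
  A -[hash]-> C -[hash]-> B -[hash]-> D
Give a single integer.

step 1: scan A: cost=100, card=100
step 2: join C via hash
    card(P join C) = 100*50/(5) = 1000
    cost = 100 + 2*50*6 + 100 = 800
step 3: join B via hash
    card(P join B) = 1000*100/(5) = 20000
    cost = 800 + 2*100*7 + 1000 = 3200
step 4: join D via hash
    card(P join D) = 20000*40/(20) = 40000
    cost = 3200 + 2*40*6 + 20000 = 23680

23680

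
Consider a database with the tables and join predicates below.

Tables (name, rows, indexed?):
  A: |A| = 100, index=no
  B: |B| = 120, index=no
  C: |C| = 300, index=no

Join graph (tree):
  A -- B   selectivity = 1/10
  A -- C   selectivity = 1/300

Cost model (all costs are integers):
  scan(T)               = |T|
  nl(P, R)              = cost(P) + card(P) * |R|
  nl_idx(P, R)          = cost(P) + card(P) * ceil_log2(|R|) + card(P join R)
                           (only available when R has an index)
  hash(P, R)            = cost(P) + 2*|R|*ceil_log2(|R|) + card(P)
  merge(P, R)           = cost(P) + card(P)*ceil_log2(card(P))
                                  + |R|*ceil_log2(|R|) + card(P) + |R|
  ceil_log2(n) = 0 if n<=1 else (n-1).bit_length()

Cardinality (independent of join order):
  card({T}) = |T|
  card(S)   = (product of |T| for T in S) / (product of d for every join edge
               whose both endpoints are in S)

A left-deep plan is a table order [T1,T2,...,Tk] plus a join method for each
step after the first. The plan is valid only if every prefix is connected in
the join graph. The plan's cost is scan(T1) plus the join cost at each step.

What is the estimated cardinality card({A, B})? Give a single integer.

Tables in S: A(100), B(120)
Edges inside S: A-B(d=10)
numerator = 100 * 120 = 12000
denominator = 10 = 10
card(S) = 12000 / 10 = 1200

1200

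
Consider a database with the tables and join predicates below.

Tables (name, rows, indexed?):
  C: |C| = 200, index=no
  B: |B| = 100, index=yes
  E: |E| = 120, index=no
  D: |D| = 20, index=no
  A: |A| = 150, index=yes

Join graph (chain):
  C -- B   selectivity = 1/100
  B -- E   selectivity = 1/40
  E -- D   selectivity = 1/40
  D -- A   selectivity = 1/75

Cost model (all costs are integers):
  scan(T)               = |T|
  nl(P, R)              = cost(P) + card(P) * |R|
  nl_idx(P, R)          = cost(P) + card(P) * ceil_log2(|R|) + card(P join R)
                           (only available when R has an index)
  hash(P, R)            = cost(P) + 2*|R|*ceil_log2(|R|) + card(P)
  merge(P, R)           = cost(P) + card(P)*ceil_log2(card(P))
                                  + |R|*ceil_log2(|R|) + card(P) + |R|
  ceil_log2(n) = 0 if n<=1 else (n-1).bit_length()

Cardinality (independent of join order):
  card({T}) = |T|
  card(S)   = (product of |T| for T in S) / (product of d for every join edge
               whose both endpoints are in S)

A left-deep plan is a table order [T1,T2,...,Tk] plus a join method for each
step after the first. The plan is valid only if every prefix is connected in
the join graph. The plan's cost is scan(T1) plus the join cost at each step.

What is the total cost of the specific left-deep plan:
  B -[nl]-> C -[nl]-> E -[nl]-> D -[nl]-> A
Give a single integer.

step 1: scan B: cost=100, card=100
step 2: join C via nl
    card(P join C) = 100*200/(100) = 200
    cost = 100 + 100*200 = 20100
step 3: join E via nl
    card(P join E) = 200*120/(40) = 600
    cost = 20100 + 200*120 = 44100
step 4: join D via nl
    card(P join D) = 600*20/(40) = 300
    cost = 44100 + 600*20 = 56100
step 5: join A via nl
    card(P join A) = 300*150/(75) = 600
    cost = 56100 + 300*150 = 101100

101100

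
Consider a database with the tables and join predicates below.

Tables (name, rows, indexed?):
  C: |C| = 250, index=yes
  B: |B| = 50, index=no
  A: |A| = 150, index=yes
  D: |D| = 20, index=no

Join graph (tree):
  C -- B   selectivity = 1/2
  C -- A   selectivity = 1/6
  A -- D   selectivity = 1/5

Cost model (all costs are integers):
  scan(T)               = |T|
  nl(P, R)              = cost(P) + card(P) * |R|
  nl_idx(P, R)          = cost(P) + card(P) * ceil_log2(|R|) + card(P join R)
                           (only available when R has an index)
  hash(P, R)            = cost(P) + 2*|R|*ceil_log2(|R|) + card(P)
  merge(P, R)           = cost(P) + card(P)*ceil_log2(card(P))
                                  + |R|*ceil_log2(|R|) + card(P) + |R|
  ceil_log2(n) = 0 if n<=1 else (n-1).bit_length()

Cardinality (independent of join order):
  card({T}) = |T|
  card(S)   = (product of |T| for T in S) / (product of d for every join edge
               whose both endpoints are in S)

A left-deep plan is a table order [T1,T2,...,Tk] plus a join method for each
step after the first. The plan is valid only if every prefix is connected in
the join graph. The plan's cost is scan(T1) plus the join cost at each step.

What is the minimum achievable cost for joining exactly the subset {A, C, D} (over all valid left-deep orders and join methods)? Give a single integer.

5100

Selinger DP over subsets of {A,C,D}:
  {C}: scan cost=250, card=250
  {A}: scan cost=150, card=150
  {D}: scan cost=20, card=20
  {AC}: card=6250; try (A,hash)→2900, (C,merge)→3750, (A,merge)→3850, (C,hash)→4300, (C,nl_idx)→7600, (A,nl_idx)→8500 …(+2); best=2900 via (A,hash)
  {AD}: card=600; try (D,hash)→500, (A,nl_idx)→780, (A,merge)→1490, (D,merge)→1620, (A,hash)→2440, (A,nl)→3020 …(+1); best=500 via (D,hash)
  {ACD}: card=25000; try (C,hash)→5100, (D,hash)→9350, (C,merge)→9350, (C,nl_idx)→30300, (D,merge)→90520, (D,nl)→127900 …(+1); best=5100 via (C,hash)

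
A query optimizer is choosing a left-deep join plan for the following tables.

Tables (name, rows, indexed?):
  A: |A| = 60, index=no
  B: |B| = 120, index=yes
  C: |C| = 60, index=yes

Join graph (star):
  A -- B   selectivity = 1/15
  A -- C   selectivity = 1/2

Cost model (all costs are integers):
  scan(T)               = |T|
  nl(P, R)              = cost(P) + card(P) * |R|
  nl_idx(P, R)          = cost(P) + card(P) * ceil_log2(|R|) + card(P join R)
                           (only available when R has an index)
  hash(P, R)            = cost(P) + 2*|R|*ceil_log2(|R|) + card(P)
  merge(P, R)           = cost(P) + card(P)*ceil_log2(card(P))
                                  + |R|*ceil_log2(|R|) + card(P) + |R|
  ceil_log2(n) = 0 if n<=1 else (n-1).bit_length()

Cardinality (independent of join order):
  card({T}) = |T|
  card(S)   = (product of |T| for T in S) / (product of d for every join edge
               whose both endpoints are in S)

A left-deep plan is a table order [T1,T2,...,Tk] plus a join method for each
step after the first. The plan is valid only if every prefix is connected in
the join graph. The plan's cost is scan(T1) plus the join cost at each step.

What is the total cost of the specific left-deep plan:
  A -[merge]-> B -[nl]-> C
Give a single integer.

step 1: scan A: cost=60, card=60
step 2: join B via merge
    card(P join B) = 60*120/(15) = 480
    cost = 60 + 60*6 + 120*7 + 60 + 120 = 1440
step 3: join C via nl
    card(P join C) = 480*60/(2) = 14400
    cost = 1440 + 480*60 = 30240

30240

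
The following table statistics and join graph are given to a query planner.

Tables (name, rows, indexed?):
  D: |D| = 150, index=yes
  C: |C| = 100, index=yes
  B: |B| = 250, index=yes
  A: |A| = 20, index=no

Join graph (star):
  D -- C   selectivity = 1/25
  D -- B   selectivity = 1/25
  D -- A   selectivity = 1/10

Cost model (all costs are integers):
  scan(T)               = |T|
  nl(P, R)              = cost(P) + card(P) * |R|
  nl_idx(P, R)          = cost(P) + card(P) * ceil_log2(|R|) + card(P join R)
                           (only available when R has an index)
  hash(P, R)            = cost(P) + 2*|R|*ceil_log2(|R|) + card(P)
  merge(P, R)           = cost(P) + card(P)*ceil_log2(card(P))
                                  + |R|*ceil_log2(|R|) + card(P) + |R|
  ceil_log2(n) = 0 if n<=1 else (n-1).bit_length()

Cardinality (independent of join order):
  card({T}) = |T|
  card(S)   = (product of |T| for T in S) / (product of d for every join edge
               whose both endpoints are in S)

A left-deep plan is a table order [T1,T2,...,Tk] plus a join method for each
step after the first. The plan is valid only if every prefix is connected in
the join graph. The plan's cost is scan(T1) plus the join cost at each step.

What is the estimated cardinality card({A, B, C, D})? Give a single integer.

Tables in S: A(20), B(250), C(100), D(150)
Edges inside S: D-C(d=25), D-B(d=25), D-A(d=10)
numerator = 20 * 250 * 100 * 150 = 75000000
denominator = 25 * 25 * 10 = 6250
card(S) = 75000000 / 6250 = 12000

12000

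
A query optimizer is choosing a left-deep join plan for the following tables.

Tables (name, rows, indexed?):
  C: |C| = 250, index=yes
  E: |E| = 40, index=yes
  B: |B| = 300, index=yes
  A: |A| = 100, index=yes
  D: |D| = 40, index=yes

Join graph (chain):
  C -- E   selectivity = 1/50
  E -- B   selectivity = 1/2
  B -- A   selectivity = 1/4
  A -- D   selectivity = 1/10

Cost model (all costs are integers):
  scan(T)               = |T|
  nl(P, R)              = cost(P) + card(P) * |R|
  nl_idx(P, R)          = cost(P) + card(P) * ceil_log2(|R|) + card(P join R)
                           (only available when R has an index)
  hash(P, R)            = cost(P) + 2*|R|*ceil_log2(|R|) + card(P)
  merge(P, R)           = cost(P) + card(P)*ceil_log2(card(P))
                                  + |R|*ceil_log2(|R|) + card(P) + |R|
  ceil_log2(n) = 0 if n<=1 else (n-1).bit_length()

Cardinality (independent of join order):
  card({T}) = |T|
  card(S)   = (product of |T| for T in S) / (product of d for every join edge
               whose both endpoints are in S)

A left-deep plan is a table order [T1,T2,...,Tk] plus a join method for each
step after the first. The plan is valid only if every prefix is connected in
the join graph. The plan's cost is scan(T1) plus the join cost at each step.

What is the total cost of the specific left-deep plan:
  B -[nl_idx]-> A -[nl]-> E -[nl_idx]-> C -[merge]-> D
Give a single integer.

18010180

step 1: scan B: cost=300, card=300
step 2: join A via nl_idx
    card(P join A) = 300*100/(4) = 7500
    cost = 300 + 300*7 + 7500 = 9900
step 3: join E via nl
    card(P join E) = 7500*40/(2) = 150000
    cost = 9900 + 7500*40 = 309900
step 4: join C via nl_idx
    card(P join C) = 150000*250/(50) = 750000
    cost = 309900 + 150000*8 + 750000 = 2259900
step 5: join D via merge
    card(P join D) = 750000*40/(10) = 3000000
    cost = 2259900 + 750000*20 + 40*6 + 750000 + 40 = 18010180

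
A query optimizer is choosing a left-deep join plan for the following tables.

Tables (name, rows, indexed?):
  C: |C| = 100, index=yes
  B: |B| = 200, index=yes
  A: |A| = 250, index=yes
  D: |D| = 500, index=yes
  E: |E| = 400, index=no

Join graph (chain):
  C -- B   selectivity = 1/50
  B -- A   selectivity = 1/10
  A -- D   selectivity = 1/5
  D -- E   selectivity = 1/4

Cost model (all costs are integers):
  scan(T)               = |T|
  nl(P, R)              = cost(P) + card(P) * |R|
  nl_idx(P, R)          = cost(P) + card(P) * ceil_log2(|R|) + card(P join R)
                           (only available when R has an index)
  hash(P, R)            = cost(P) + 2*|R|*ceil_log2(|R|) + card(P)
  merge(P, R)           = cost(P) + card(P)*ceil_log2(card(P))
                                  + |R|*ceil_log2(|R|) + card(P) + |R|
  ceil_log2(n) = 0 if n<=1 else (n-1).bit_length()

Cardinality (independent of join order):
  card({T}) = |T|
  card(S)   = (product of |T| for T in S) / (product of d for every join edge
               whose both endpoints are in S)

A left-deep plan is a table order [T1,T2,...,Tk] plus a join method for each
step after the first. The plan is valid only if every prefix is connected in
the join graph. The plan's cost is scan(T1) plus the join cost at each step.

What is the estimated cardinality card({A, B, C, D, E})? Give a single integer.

100000000

Tables in S: A(250), B(200), C(100), D(500), E(400)
Edges inside S: C-B(d=50), B-A(d=10), A-D(d=5), D-E(d=4)
numerator = 250 * 200 * 100 * 500 * 400 = 1000000000000
denominator = 50 * 10 * 5 * 4 = 10000
card(S) = 1000000000000 / 10000 = 100000000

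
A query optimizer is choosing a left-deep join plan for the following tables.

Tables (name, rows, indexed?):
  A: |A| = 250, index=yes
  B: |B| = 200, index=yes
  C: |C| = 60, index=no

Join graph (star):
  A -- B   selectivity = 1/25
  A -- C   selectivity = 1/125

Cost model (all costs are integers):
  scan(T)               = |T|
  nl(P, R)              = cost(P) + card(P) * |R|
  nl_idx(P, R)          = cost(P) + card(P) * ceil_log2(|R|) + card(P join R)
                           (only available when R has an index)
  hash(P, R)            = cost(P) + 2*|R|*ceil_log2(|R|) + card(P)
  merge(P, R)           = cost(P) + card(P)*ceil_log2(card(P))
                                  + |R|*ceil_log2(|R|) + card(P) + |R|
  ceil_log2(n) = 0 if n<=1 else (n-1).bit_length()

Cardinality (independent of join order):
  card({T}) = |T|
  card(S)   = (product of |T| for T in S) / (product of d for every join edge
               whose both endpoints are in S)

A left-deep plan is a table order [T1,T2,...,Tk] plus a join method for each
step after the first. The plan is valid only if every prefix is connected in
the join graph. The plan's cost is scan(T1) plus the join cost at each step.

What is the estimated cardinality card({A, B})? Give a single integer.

2000

Tables in S: A(250), B(200)
Edges inside S: A-B(d=25)
numerator = 250 * 200 = 50000
denominator = 25 = 25
card(S) = 50000 / 25 = 2000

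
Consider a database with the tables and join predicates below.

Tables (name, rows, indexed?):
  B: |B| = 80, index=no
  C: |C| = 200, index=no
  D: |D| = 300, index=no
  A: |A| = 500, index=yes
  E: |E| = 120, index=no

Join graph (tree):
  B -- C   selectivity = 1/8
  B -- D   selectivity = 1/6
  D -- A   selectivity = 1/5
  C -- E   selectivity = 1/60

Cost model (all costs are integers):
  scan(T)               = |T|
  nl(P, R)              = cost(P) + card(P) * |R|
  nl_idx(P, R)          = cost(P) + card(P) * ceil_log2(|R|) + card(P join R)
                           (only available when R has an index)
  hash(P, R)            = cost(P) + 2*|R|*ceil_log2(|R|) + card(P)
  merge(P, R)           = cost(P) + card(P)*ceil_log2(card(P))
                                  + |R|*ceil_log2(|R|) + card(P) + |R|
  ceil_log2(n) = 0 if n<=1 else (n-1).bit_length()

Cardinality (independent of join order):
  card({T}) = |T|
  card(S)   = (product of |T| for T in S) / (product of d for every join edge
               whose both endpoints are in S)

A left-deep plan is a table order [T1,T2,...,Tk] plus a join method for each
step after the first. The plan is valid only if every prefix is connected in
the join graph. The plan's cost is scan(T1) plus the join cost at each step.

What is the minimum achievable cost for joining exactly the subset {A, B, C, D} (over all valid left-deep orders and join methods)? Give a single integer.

117920

Selinger DP over subsets of {A,B,C,D}:
  {B}: scan cost=80, card=80
  {C}: scan cost=200, card=200
  {D}: scan cost=300, card=300
  {A}: scan cost=500, card=500
  {BC}: card=2000; try (B,hash)→1520, (C,merge)→2520, (B,merge)→2640, (C,hash)→3360, (C,nl)→16080, (B,nl)→16200; best=1520 via (B,hash)
  {BD}: card=4000; try (B,hash)→1720, (D,merge)→3720, (B,merge)→3940, (D,hash)→5560, (D,nl)→24080, (B,nl)→24300; best=1720 via (B,hash)
  {AD}: card=30000; try (D,hash)→6400, (A,merge)→8300, (D,merge)→8500, (A,hash)→9600, (A,nl_idx)→33000, (A,nl)→150300 …(+1); best=6400 via (D,hash)
  {BCD}: card=100000; try (D,hash)→8920, (C,hash)→8920, (D,merge)→28520, (C,merge)→55520, (D,nl)→601520, (C,nl)→801720; best=8920 via (D,hash)
  {ABD}: card=400000; try (A,hash)→14720, (B,hash)→37520, (A,merge)→58720, (A,nl_idx)→437720, (B,merge)→487040, (A,nl)→2001720 …(+1); best=14720 via (A,hash)
  {ABCD}: card=10000000; try (A,hash)→117920, (C,hash)→417920, (A,merge)→1813920, (C,merge)→8016520, (A,nl_idx)→10908920, (A,nl)→50008920 …(+1); best=117920 via (A,hash)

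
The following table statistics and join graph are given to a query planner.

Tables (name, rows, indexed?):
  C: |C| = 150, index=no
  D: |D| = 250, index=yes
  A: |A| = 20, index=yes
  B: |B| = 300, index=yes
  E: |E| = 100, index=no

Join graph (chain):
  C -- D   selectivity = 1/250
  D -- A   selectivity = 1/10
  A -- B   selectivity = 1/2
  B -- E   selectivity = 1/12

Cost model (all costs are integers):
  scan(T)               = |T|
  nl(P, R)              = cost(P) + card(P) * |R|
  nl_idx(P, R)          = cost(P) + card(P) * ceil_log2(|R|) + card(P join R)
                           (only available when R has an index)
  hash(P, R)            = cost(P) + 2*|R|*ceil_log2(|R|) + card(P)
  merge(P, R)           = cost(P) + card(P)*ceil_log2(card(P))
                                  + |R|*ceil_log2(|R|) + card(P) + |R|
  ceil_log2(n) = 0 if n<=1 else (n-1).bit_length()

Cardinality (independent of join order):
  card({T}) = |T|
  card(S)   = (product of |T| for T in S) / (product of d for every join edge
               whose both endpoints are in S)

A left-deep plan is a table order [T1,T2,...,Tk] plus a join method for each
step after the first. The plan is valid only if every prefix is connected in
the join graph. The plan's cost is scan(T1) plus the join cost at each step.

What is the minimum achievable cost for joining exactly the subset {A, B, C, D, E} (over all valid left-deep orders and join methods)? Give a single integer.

53950

Selinger DP over subsets of {A,B,C,D,E}:
  {C}: scan cost=150, card=150
  {D}: scan cost=250, card=250
  {A}: scan cost=20, card=20
  {B}: scan cost=300, card=300
  {E}: scan cost=100, card=100
  {CD}: card=150; try (D,nl_idx)→1500, (C,hash)→2900, (D,merge)→3750, (C,merge)→3850, (D,hash)→4300, (D,nl)→37650 …(+1); best=1500 via (D,nl_idx)
  {AD}: card=500; try (D,nl_idx)→680, (A,hash)→700, (A,nl_idx)→2000, (D,merge)→2390, (A,merge)→2620, (D,hash)→4040 …(+2); best=680 via (D,nl_idx)
  {AB}: card=3000; try (A,hash)→800, (B,merge)→3140, (B,nl_idx)→3200, (A,merge)→3420, (A,nl_idx)→4800, (B,hash)→5440 …(+2); best=800 via (A,hash)
  {BE}: card=2500; try (E,hash)→2000, (B,nl_idx)→3500, (B,merge)→3900, (E,merge)→4100, (B,hash)→5600, (B,nl)→30100 …(+1); best=2000 via (E,hash)
  {ACD}: card=300; try (A,hash)→1850, (A,nl_idx)→2550, (A,merge)→2970, (C,hash)→3580, (A,nl)→4500, (C,merge)→7030 …(+1); best=1850 via (A,hash)
  {ABD}: card=75000; try (B,hash)→6580, (D,hash)→7800, (B,merge)→8680, (D,merge)→42050, (B,nl_idx)→80180, (D,nl_idx)→99800 …(+2); best=6580 via (B,hash)
  {ABE}: card=25000; try (A,hash)→4700, (E,hash)→5200, (A,merge)→34620, (A,nl_idx)→39500, (E,merge)→40600, (A,nl)→52000 …(+1); best=4700 via (A,hash)
  {ABCD}: card=45000; try (B,hash)→7550, (B,merge)→7850, (B,nl_idx)→49550, (C,hash)→83980, (B,nl)→91850, (C,merge)→1357930 …(+1); best=7550 via (B,hash)
  {ABDE}: card=625000; try (D,hash)→33700, (E,hash)→82980, (D,merge)→406950, (D,nl_idx)→829700, (E,merge)→1357380, (D,nl)→6254700 …(+1); best=33700 via (D,hash)
  {ABCDE}: card=375000; try (E,hash)→53950, (C,hash)→661100, (E,merge)→773350, (E,nl)→4507550, (C,merge)→13160050, (C,nl)→93783700; best=53950 via (E,hash)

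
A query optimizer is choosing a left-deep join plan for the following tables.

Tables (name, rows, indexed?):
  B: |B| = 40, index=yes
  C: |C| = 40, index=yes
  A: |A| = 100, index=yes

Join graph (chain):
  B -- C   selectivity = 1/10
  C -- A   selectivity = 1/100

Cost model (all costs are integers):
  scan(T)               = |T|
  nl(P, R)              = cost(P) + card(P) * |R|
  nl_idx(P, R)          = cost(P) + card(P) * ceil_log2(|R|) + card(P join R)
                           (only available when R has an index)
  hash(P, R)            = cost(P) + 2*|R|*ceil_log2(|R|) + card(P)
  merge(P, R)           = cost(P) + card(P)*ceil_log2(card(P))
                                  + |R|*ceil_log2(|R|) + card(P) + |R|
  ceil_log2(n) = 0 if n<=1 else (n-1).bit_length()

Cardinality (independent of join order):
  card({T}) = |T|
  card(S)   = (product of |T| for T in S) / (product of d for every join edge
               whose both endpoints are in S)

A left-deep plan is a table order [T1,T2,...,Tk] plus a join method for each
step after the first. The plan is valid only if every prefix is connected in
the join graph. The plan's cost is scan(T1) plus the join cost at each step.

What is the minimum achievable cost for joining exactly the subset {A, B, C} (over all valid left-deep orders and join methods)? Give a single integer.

Selinger DP over subsets of {A,B,C}:
  {B}: scan cost=40, card=40
  {C}: scan cost=40, card=40
  {A}: scan cost=100, card=100
  {BC}: card=160; try (C,nl_idx)→440, (B,nl_idx)→440, (C,hash)→560, (B,hash)→560, (C,merge)→600, (B,merge)→600 …(+2); best=440 via (C,nl_idx)
  {AC}: card=40; try (A,nl_idx)→360, (C,hash)→680, (C,nl_idx)→740, (A,merge)→1120, (C,merge)→1180, (A,hash)→1480 …(+2); best=360 via (A,nl_idx)
  {ABC}: card=160; try (B,nl_idx)→760, (B,hash)→880, (B,merge)→920, (A,nl_idx)→1720, (B,nl)→1960, (A,hash)→2000 …(+2); best=760 via (B,nl_idx)

760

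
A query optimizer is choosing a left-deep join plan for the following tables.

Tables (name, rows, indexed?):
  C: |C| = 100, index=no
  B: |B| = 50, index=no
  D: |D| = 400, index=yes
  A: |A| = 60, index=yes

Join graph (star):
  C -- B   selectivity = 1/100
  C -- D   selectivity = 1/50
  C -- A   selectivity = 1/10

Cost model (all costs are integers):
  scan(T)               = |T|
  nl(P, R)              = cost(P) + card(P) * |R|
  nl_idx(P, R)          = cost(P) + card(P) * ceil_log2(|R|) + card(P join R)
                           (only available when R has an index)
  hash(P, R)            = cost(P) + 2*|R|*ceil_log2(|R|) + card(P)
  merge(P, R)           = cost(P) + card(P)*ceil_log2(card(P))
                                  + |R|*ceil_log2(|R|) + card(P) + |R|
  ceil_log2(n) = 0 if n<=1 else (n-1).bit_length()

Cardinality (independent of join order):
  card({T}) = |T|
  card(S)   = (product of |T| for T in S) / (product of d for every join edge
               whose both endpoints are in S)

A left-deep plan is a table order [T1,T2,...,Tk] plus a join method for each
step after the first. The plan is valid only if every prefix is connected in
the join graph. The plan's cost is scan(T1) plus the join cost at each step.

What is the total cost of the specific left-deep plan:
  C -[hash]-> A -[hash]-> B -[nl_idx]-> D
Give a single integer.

step 1: scan C: cost=100, card=100
step 2: join A via hash
    card(P join A) = 100*60/(10) = 600
    cost = 100 + 2*60*6 + 100 = 920
step 3: join B via hash
    card(P join B) = 600*50/(100) = 300
    cost = 920 + 2*50*6 + 600 = 2120
step 4: join D via nl_idx
    card(P join D) = 300*400/(50) = 2400
    cost = 2120 + 300*9 + 2400 = 7220

7220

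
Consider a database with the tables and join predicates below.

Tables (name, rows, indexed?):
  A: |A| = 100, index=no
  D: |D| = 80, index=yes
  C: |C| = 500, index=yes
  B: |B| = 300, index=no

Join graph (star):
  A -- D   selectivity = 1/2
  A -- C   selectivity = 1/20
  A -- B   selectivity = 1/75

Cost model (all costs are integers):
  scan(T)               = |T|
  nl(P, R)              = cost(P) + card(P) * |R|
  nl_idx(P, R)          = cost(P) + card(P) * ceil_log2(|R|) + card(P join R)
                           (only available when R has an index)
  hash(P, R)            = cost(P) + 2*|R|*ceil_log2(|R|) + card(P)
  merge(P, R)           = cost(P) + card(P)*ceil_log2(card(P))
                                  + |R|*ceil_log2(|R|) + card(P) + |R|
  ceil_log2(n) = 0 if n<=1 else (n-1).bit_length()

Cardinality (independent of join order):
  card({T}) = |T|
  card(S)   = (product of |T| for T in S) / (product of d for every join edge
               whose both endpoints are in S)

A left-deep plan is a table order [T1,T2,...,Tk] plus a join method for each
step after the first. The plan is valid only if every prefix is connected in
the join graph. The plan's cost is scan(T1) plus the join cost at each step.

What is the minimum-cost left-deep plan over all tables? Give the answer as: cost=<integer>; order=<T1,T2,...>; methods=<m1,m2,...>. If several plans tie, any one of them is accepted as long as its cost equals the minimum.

cost=21420; order=C,A,B,D; methods=hash,hash,hash

Selinger DP (subsets sized 1..n):
  {A}: scan cost=100, card=100
  {D}: scan cost=80, card=80
  {C}: scan cost=500, card=500
  {B}: scan cost=300, card=300
  {AD}: card=4000; try (D,hash)→1320, (A,merge)→1520, (D,merge)→1540, (A,hash)→1560, (D,nl_idx)→4800, (A,nl)→8080 …(+1); best=1320 via (D,hash)
  {AC}: card=2500; try (A,hash)→2400, (C,nl_idx)→3500, (C,merge)→5900, (A,merge)→6300, (C,hash)→9200, (C,nl)→50100 …(+1); best=2400 via (A,hash)
  {AB}: card=400; try (A,hash)→2000, (B,merge)→3900, (A,merge)→4100, (B,hash)→5600, (B,nl)→30100, (A,nl)→30300; best=2000 via (A,hash)
  {ACD}: card=100000; try (D,hash)→6020, (C,hash)→14320, (D,merge)→35540, (C,merge)→58320, (D,nl_idx)→119900, (C,nl_idx)→137320 …(+2); best=6020 via (D,hash)
  {ABD}: card=16000; try (D,hash)→3520, (D,merge)→6640, (B,hash)→10720, (D,nl_idx)→20800, (D,nl)→34000, (B,merge)→56320 …(+1); best=3520 via (D,hash)
  {ABC}: card=10000; try (B,hash)→10300, (C,merge)→11000, (C,hash)→11400, (C,nl_idx)→15600, (B,merge)→37900, (C,nl)→202000 …(+1); best=10300 via (B,hash)
  {ABCD}: card=400000; try (D,hash)→21420, (C,hash)→28520, (B,hash)→111420, (D,merge)→160940, (C,merge)→248520, (D,nl_idx)→480300 …(+5); best=21420 via (D,hash)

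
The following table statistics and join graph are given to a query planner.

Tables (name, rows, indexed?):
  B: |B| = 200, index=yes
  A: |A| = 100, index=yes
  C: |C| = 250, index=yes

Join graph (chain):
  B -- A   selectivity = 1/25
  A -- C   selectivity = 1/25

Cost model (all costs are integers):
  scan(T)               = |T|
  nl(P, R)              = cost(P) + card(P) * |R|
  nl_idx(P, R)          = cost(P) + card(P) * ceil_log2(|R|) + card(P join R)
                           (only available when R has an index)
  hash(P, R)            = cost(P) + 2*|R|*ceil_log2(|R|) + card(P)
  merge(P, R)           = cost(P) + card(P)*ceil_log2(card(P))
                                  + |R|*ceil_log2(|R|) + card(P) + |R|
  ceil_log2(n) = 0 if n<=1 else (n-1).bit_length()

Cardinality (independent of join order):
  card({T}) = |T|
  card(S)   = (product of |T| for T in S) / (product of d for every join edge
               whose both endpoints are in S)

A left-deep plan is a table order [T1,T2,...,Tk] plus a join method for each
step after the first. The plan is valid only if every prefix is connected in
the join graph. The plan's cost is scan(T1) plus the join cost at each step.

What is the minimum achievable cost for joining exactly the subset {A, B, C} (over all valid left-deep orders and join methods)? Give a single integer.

Selinger DP over subsets of {A,B,C}:
  {B}: scan cost=200, card=200
  {A}: scan cost=100, card=100
  {C}: scan cost=250, card=250
  {AB}: card=800; try (B,nl_idx)→1700, (A,hash)→1800, (A,nl_idx)→2400, (B,merge)→2700, (A,merge)→2800, (B,hash)→3400 …(+2); best=1700 via (B,nl_idx)
  {AC}: card=1000; try (C,nl_idx)→1900, (A,hash)→1900, (A,nl_idx)→3000, (C,merge)→3150, (A,merge)→3300, (C,hash)→4200 …(+2); best=1900 via (C,nl_idx)
  {ABC}: card=8000; try (B,hash)→6100, (C,hash)→6500, (C,merge)→12750, (B,merge)→14700, (C,nl_idx)→16100, (B,nl_idx)→17900 …(+2); best=6100 via (B,hash)

6100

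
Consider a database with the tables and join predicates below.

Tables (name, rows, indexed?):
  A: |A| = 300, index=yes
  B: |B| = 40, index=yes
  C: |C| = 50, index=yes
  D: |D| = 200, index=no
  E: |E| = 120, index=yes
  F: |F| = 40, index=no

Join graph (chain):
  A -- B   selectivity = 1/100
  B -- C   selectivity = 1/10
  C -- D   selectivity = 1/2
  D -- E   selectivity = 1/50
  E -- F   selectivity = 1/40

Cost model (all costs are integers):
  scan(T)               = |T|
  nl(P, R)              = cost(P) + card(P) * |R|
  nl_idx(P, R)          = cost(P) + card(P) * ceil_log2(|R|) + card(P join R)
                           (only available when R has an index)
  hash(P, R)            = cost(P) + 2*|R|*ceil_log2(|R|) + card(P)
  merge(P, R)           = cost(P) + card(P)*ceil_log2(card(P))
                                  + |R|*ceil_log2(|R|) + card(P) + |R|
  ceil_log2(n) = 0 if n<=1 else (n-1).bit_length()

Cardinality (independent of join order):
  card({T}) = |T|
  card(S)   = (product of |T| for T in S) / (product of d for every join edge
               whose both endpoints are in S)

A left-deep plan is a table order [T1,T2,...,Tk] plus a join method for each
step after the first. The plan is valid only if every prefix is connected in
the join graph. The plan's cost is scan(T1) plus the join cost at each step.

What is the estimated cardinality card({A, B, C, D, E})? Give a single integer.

Tables in S: A(300), B(40), C(50), D(200), E(120)
Edges inside S: A-B(d=100), B-C(d=10), C-D(d=2), D-E(d=50)
numerator = 300 * 40 * 50 * 200 * 120 = 14400000000
denominator = 100 * 10 * 2 * 50 = 100000
card(S) = 14400000000 / 100000 = 144000

144000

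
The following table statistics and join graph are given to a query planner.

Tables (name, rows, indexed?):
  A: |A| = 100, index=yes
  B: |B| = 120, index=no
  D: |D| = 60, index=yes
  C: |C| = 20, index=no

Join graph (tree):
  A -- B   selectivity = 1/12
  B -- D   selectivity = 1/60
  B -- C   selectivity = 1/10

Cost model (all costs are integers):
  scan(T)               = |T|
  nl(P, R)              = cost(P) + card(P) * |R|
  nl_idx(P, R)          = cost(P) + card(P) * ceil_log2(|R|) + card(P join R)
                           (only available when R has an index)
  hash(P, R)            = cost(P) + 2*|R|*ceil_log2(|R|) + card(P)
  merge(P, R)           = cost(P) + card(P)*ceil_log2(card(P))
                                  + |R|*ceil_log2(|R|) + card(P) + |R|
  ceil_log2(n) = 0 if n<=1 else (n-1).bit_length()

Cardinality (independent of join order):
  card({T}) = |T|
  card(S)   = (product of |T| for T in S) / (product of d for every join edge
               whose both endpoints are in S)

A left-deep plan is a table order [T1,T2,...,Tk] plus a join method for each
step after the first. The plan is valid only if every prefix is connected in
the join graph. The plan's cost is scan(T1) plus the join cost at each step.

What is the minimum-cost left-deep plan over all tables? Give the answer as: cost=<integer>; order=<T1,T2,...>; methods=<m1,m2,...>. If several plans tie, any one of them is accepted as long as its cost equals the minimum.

Selinger DP (subsets sized 1..n):
  {A}: scan cost=100, card=100
  {B}: scan cost=120, card=120
  {D}: scan cost=60, card=60
  {C}: scan cost=20, card=20
  {AB}: card=1000; try (A,hash)→1640, (B,merge)→1860, (B,hash)→1880, (A,merge)→1880, (A,nl_idx)→1960, (B,nl)→12100 …(+1); best=1640 via (A,hash)
  {BD}: card=120; try (D,hash)→960, (D,nl_idx)→960, (B,merge)→1440, (D,merge)→1500, (B,hash)→1800, (B,nl)→7260 …(+1); best=960 via (D,hash)
  {BC}: card=240; try (C,hash)→440, (B,merge)→1100, (C,merge)→1200, (B,hash)→1720, (B,nl)→2420, (C,nl)→2520; best=440 via (C,hash)
  {ABD}: card=1000; try (A,hash)→2480, (A,merge)→2720, (A,nl_idx)→2800, (D,hash)→3360, (D,nl_idx)→8640, (A,nl)→12960 …(+2); best=2480 via (A,hash)
  {ABC}: card=2000; try (A,hash)→2080, (C,hash)→2840, (A,merge)→3400, (A,nl_idx)→4120, (C,merge)→12760, (C,nl)→21640 …(+1); best=2080 via (A,hash)
  {BCD}: card=240; try (C,hash)→1280, (D,hash)→1400, (C,merge)→2040, (D,nl_idx)→2120, (D,merge)→3020, (C,nl)→3360 …(+1); best=1280 via (C,hash)
  {ABCD}: card=2000; try (A,hash)→2920, (C,hash)→3680, (A,merge)→4240, (D,hash)→4800, (A,nl_idx)→4960, (C,merge)→13600 …(+5); best=2920 via (A,hash)

cost=2920; order=B,D,C,A; methods=hash,hash,hash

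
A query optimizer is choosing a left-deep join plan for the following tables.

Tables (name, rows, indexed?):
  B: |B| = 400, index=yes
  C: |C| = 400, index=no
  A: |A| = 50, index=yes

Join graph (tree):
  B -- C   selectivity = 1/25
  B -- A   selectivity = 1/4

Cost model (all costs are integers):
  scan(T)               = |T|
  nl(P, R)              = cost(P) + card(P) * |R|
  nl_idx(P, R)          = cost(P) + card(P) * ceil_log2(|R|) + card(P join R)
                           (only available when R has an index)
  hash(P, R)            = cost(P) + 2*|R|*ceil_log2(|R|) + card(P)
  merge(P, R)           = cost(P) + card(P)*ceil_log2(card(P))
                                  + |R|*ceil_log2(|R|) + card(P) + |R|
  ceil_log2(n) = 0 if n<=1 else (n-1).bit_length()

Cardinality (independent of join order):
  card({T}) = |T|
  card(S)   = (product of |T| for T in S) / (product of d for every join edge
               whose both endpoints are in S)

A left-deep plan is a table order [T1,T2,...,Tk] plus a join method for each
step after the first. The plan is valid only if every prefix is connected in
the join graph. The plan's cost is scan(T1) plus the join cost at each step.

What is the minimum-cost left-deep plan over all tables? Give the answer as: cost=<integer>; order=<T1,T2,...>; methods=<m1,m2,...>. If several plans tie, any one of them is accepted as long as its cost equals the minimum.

cost=13600; order=B,A,C; methods=hash,hash

Selinger DP (subsets sized 1..n):
  {B}: scan cost=400, card=400
  {C}: scan cost=400, card=400
  {A}: scan cost=50, card=50
  {BC}: card=6400; try (C,hash)→8000, (B,hash)→8000, (C,merge)→8400, (B,merge)→8400, (B,nl_idx)→10400, (C,nl)→160400 …(+1); best=8000 via (C,hash)
  {AB}: card=5000; try (A,hash)→1400, (B,merge)→4400, (A,merge)→4750, (B,nl_idx)→5500, (B,hash)→7300, (A,nl_idx)→7800 …(+2); best=1400 via (A,hash)
  {ABC}: card=80000; try (C,hash)→13600, (A,hash)→15000, (C,merge)→75400, (A,merge)→97950, (A,nl_idx)→126400, (A,nl)→328000 …(+1); best=13600 via (C,hash)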